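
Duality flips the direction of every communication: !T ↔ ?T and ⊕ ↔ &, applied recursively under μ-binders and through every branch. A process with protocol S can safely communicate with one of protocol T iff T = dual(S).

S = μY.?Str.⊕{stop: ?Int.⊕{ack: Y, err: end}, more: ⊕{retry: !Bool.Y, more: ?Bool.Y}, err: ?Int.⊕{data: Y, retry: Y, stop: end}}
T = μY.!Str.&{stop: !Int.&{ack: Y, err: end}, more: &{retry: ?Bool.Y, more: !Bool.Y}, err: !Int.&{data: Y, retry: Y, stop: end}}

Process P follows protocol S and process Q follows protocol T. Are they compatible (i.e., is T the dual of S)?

μY | μY  match (μ self-dual)
  ?Str | !Str  match
    ⊕{stop,more,err} | &{stop,more,err}  match label sets agree
      [stop]
        ?Int | !Int  match
          ⊕{ack,err} | &{ack,err}  match label sets agree
            [ack]
              Y | Y  match
            [err]
              end | end  match
      [more]
        ⊕{retry,more} | &{retry,more}  match label sets agree
          [retry]
            !Bool | ?Bool  match
              Y | Y  match
          [more]
            ?Bool | !Bool  match
              Y | Y  match
      [err]
        ?Int | !Int  match
          ⊕{data,retry,stop} | &{data,retry,stop}  match label sets agree
            [data]
              Y | Y  match
            [retry]
              Y | Y  match
            [stop]
              end | end  match

YES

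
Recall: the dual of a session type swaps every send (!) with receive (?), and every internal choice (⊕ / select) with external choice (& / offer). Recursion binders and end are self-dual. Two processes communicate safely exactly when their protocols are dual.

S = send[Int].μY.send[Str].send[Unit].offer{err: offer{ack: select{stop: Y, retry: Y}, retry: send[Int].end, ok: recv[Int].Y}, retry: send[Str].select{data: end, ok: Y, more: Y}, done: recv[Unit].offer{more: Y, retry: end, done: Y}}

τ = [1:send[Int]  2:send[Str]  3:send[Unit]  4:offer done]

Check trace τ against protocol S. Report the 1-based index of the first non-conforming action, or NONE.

NONE

[1] send[Int]  ok  now at μY.…
[2] send[Str]  ok  now at send[Unit].offer{err: offer{ack: select{stop: μY.…, retry: μY.…}, retry: send[Int].end, ok: recv[Int].μY.…}, retry: send[Str].select{data: end, ok: μY.…, more: μY.…}, done: recv[Unit].offer{more: μY.…, retry: end, done: μY.…}}
[3] send[Unit]  ok  now at offer{err: offer{ack: select{stop: μY.…, retry: μY.…}, retry: send[Int].end, ok: recv[Int].μY.…}, retry: send[Str].select{data: end, ok: μY.…, more: μY.…}, done: recv[Unit].offer{more: μY.…, retry: end, done: μY.…}}
[4] offer done  ok  now at recv[Unit].offer{more: μY.…, retry: end, done: μY.…}
trace exhausted — no violation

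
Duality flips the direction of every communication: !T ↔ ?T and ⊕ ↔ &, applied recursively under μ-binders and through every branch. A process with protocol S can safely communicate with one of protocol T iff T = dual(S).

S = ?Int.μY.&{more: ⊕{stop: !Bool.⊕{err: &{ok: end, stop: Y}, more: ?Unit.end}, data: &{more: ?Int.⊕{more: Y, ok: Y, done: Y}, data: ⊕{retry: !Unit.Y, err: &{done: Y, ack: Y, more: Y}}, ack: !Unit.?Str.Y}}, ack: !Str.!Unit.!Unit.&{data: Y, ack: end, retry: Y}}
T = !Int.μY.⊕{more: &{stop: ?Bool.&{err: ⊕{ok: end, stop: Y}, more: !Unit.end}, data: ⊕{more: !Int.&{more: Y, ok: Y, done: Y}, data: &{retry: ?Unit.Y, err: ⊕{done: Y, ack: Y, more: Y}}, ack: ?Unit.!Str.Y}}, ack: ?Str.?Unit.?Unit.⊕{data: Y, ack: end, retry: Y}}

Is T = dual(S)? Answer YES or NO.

?Int vs !Int  ok
  μY vs μY  ok (binder kept)
    &{more,ack} vs ⊕{more,ack}  ok labels match
      case more:
        ⊕{stop,data} vs &{stop,data}  ok labels match
          case stop:
            !Bool vs ?Bool  ok
              ⊕{err,more} vs &{err,more}  ok labels match
                case err:
                  &{ok,stop} vs ⊕{ok,stop}  ok labels match
                    case ok:
                      end vs end  ok
                    case stop:
                      Y vs Y  ok
                case more:
                  ?Unit vs !Unit  ok
                    end vs end  ok
          case data:
            &{more,data,ack} vs ⊕{more,data,ack}  ok labels match
              case more:
                ?Int vs !Int  ok
                  ⊕{more,ok,done} vs &{more,ok,done}  ok labels match
                    case more:
                      Y vs Y  ok
                    case ok:
                      Y vs Y  ok
                    case done:
                      Y vs Y  ok
              case data:
                ⊕{retry,err} vs &{retry,err}  ok labels match
                  case retry:
                    !Unit vs ?Unit  ok
                      Y vs Y  ok
                  case err:
                    &{done,ack,more} vs ⊕{done,ack,more}  ok labels match
                      case done:
                        Y vs Y  ok
                      case ack:
                        Y vs Y  ok
                      case more:
                        Y vs Y  ok
              case ack:
                !Unit vs ?Unit  ok
                  ?Str vs !Str  ok
                    Y vs Y  ok
      case ack:
        !Str vs ?Str  ok
          !Unit vs ?Unit  ok
            !Unit vs ?Unit  ok
              &{data,ack,retry} vs ⊕{data,ack,retry}  ok labels match
                case data:
                  Y vs Y  ok
                case ack:
                  end vs end  ok
                case retry:
                  Y vs Y  ok

YES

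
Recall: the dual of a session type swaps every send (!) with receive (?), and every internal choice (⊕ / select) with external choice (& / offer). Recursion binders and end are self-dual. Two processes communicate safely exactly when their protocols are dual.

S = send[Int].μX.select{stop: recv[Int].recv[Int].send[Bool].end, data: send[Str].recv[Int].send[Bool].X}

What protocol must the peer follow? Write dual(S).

recv[Int].μX.offer{stop: send[Int].send[Int].recv[Bool].end, data: recv[Str].send[Int].recv[Bool].X}

send[Int] = recv[Int]
  μX = μX  (binder kept)
    select{stop,data} = offer{stop,data}  (internal→external)
      [stop]
        recv[Int] = send[Int]
          recv[Int] = send[Int]
            send[Bool] = recv[Bool]
              dual(end) = end
      [data]
        send[Str] = recv[Str]
          recv[Int] = send[Int]
            send[Bool] = recv[Bool]
              dual(X) = X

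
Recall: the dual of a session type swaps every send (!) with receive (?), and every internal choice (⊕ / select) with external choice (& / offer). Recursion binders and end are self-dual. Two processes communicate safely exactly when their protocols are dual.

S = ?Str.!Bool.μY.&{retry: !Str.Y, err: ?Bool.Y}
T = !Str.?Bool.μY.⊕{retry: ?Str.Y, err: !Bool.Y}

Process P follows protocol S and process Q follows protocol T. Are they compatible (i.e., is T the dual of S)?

YES

?Str ‖ !Str  ✓
  !Bool ‖ ?Bool  ✓
    μY ‖ μY  ✓ (binder kept)
      &{retry,err} ‖ ⊕{retry,err}  ✓ label sets agree
        • retry:
          !Str ‖ ?Str  ✓
            Y ‖ Y  ✓
        • err:
          ?Bool ‖ !Bool  ✓
            Y ‖ Y  ✓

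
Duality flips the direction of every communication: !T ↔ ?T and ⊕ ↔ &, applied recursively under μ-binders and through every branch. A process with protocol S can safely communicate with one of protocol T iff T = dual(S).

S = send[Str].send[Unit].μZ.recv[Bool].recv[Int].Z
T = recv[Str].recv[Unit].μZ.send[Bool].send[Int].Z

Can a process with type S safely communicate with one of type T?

YES

send[Str] vs recv[Str]  match
  send[Unit] vs recv[Unit]  match
    μZ vs μZ  match (μ self-dual)
      recv[Bool] vs send[Bool]  match
        recv[Int] vs send[Int]  match
          Z vs Z  match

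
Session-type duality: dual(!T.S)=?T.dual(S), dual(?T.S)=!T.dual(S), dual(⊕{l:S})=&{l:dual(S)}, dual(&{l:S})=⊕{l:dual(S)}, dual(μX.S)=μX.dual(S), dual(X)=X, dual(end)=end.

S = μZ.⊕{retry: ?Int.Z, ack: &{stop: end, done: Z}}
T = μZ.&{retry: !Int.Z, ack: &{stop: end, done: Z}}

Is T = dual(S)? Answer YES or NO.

μZ vs μZ  ok (rec unchanged)
  ⊕{retry,ack} vs &{retry,ack}  ok same labels
    case retry:
      ?Int vs !Int  ok
        Z vs Z  ok
    case ack:
      &{stop,done} vs &{stop,done}  ✗ choice polarity not flipped — not dual

NO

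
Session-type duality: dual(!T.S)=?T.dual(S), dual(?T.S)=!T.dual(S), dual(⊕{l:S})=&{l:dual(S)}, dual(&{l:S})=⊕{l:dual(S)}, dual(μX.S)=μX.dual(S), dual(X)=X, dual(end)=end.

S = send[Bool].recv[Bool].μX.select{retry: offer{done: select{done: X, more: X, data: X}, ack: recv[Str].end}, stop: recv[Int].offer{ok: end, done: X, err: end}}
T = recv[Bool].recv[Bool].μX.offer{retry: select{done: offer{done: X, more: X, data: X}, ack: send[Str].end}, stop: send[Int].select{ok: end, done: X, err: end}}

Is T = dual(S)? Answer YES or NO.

NO

send[Bool] | recv[Bool]  match
  recv[Bool] | recv[Bool]  ✗ same direction on both sides — not dual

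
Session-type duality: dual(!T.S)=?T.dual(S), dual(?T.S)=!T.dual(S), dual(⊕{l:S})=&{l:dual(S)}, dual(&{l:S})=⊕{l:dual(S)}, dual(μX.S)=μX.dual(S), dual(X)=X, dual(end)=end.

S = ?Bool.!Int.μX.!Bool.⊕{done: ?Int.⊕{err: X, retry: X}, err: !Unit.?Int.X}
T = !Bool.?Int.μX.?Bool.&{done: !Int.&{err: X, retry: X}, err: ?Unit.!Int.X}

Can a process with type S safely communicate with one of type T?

?Bool ‖ !Bool  ✓
  !Int ‖ ?Int  ✓
    μX ‖ μX  ✓ (binder kept)
      !Bool ‖ ?Bool  ✓
        ⊕{done,err} ‖ &{done,err}  ✓ label sets agree
          • done:
            ?Int ‖ !Int  ✓
              ⊕{err,retry} ‖ &{err,retry}  ✓ label sets agree
                • err:
                  X ‖ X  ✓
                • retry:
                  X ‖ X  ✓
          • err:
            !Unit ‖ ?Unit  ✓
              ?Int ‖ !Int  ✓
                X ‖ X  ✓

YES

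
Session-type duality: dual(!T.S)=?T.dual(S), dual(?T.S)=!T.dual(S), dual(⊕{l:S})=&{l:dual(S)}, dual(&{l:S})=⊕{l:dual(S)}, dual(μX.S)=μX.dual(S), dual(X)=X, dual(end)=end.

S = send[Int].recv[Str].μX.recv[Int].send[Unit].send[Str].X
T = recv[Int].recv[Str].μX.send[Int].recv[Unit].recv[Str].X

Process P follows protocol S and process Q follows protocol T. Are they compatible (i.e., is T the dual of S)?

send[Int] | recv[Int]  ok
  recv[Str] | recv[Str]  ✗ same direction on both sides — not dual

NO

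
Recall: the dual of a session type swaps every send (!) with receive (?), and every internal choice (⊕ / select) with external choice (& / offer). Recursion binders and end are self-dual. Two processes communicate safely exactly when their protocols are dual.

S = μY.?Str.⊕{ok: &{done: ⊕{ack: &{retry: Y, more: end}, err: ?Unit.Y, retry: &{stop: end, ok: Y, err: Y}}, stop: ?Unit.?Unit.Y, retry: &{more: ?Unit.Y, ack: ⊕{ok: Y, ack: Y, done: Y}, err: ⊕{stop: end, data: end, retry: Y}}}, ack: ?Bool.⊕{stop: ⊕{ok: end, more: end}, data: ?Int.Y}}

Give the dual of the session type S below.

μY.!Str.&{ok: ⊕{done: &{ack: ⊕{retry: Y, more: end}, err: !Unit.Y, retry: ⊕{stop: end, ok: Y, err: Y}}, stop: !Unit.!Unit.Y, retry: ⊕{more: !Unit.Y, ack: &{ok: Y, ack: Y, done: Y}, err: &{stop: end, data: end, retry: Y}}}, ack: !Bool.&{stop: &{ok: end, more: end}, data: !Int.Y}}

μY ↦ μY  (rec unchanged)
  ?Str ↦ !Str
    ⊕{ok,ack} ↦ &{ok,ack}  (select→offer)
      [ok]
        &{done,stop,retry} ↦ ⊕{done,stop,retry}  (external→internal)
          [done]
            ⊕{ack,err,retry} ↦ &{ack,err,retry}  (select→offer)
              [ack]
                &{retry,more} ↦ ⊕{retry,more}  (external→internal)
                  [retry]
                    Y self-dual
                  [more]
                    end self-dual
              [err]
                ?Unit ↦ !Unit
                  Y self-dual
              [retry]
                &{stop,ok,err} ↦ ⊕{stop,ok,err}  (external→internal)
                  [stop]
                    end self-dual
                  [ok]
                    Y self-dual
                  [err]
                    Y self-dual
          [stop]
            ?Unit ↦ !Unit
              ?Unit ↦ !Unit
                Y self-dual
          [retry]
            &{more,ack,err} ↦ ⊕{more,ack,err}  (external→internal)
              [more]
                ?Unit ↦ !Unit
                  Y self-dual
              [ack]
                ⊕{ok,ack,done} ↦ &{ok,ack,done}  (select→offer)
                  [ok]
                    Y self-dual
                  [ack]
                    Y self-dual
                  [done]
                    Y self-dual
              [err]
                ⊕{stop,data,retry} ↦ &{stop,data,retry}  (select→offer)
                  [stop]
                    end self-dual
                  [data]
                    end self-dual
                  [retry]
                    Y self-dual
      [ack]
        ?Bool ↦ !Bool
          ⊕{stop,data} ↦ &{stop,data}  (select→offer)
            [stop]
              ⊕{ok,more} ↦ &{ok,more}  (select→offer)
                [ok]
                  end self-dual
                [more]
                  end self-dual
            [data]
              ?Int ↦ !Int
                Y self-dual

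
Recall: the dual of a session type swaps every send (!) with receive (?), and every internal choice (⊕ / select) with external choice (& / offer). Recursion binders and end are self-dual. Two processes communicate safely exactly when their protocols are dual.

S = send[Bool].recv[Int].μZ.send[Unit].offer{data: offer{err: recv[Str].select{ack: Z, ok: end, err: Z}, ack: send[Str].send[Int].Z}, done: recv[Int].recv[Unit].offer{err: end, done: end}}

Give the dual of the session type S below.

recv[Bool].send[Int].μZ.recv[Unit].select{data: select{err: send[Str].offer{ack: Z, ok: end, err: Z}, ack: recv[Str].recv[Int].Z}, done: send[Int].send[Unit].select{err: end, done: end}}

send[Bool] = recv[Bool]
  recv[Int] = send[Int]
    μZ = μZ  (rec unchanged)
      send[Unit] = recv[Unit]
        offer{data,done} = select{data,done}  (offer→select)
          [data]
            offer{err,ack} = select{err,ack}  (offer→select)
              [err]
                recv[Str] = send[Str]
                  select{ack,ok,err} = offer{ack,ok,err}  (⊕→&)
                    [ack]
                      Z self-dual
                    [ok]
                      end self-dual
                    [err]
                      Z self-dual
              [ack]
                send[Str] = recv[Str]
                  send[Int] = recv[Int]
                    Z self-dual
          [done]
            recv[Int] = send[Int]
              recv[Unit] = send[Unit]
                offer{err,done} = select{err,done}  (offer→select)
                  [err]
                    end self-dual
                  [done]
                    end self-dual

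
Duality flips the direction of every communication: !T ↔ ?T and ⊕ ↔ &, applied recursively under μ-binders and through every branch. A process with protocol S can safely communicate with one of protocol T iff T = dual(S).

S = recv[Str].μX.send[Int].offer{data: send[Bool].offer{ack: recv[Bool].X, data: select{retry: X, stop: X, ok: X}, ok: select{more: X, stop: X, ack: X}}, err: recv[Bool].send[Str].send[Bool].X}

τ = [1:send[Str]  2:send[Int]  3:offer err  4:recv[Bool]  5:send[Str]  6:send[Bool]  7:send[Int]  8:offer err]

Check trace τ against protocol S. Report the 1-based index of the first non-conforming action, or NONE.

1

@1 got send[Str], protocol expects recv[Str]  ✗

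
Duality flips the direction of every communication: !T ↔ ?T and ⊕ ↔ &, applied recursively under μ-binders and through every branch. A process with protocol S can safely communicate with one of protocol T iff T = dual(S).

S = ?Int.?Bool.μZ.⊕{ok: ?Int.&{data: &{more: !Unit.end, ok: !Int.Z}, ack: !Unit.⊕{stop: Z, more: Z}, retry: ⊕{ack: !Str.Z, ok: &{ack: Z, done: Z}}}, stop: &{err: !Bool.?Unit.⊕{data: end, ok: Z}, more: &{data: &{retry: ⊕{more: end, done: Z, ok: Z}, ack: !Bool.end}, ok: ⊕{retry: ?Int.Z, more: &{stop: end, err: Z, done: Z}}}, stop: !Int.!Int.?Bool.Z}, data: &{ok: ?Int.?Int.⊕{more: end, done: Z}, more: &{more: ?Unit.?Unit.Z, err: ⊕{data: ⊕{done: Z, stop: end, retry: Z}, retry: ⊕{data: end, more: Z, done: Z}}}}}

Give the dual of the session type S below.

!Int.!Bool.μZ.&{ok: !Int.⊕{data: ⊕{more: ?Unit.end, ok: ?Int.Z}, ack: ?Unit.&{stop: Z, more: Z}, retry: &{ack: ?Str.Z, ok: ⊕{ack: Z, done: Z}}}, stop: ⊕{err: ?Bool.!Unit.&{data: end, ok: Z}, more: ⊕{data: ⊕{retry: &{more: end, done: Z, ok: Z}, ack: ?Bool.end}, ok: &{retry: !Int.Z, more: ⊕{stop: end, err: Z, done: Z}}}, stop: ?Int.?Int.!Bool.Z}, data: ⊕{ok: !Int.!Int.&{more: end, done: Z}, more: ⊕{more: !Unit.!Unit.Z, err: &{data: &{done: Z, stop: end, retry: Z}, retry: &{data: end, more: Z, done: Z}}}}}

?Int = !Int
  ?Bool = !Bool
    μZ = μZ  (μ self-dual)
      ⊕{ok,stop,data} = &{ok,stop,data}  (select→offer)
        [ok]
          ?Int = !Int
            &{data,ack,retry} = ⊕{data,ack,retry}  (offer→select)
              [data]
                &{more,ok} = ⊕{more,ok}  (offer→select)
                  [more]
                    !Unit = ?Unit
                      end self-dual
                  [ok]
                    !Int = ?Int
                      Z self-dual
              [ack]
                !Unit = ?Unit
                  ⊕{stop,more} = &{stop,more}  (select→offer)
                    [stop]
                      Z self-dual
                    [more]
                      Z self-dual
              [retry]
                ⊕{ack,ok} = &{ack,ok}  (select→offer)
                  [ack]
                    !Str = ?Str
                      Z self-dual
                  [ok]
                    &{ack,done} = ⊕{ack,done}  (offer→select)
                      [ack]
                        Z self-dual
                      [done]
                        Z self-dual
        [stop]
          &{err,more,stop} = ⊕{err,more,stop}  (offer→select)
            [err]
              !Bool = ?Bool
                ?Unit = !Unit
                  ⊕{data,ok} = &{data,ok}  (select→offer)
                    [data]
                      end self-dual
                    [ok]
                      Z self-dual
            [more]
              &{data,ok} = ⊕{data,ok}  (offer→select)
                [data]
                  &{retry,ack} = ⊕{retry,ack}  (offer→select)
                    [retry]
                      ⊕{more,done,ok} = &{more,done,ok}  (select→offer)
                        [more]
                          end self-dual
                        [done]
                          Z self-dual
                        [ok]
                          Z self-dual
                    [ack]
                      !Bool = ?Bool
                        end self-dual
                [ok]
                  ⊕{retry,more} = &{retry,more}  (select→offer)
                    [retry]
                      ?Int = !Int
                        Z self-dual
                    [more]
                      &{stop,err,done} = ⊕{stop,err,done}  (offer→select)
                        [stop]
                          end self-dual
                        [err]
                          Z self-dual
                        [done]
                          Z self-dual
            [stop]
              !Int = ?Int
                !Int = ?Int
                  ?Bool = !Bool
                    Z self-dual
        [data]
          &{ok,more} = ⊕{ok,more}  (offer→select)
            [ok]
              ?Int = !Int
                ?Int = !Int
                  ⊕{more,done} = &{more,done}  (select→offer)
                    [more]
                      end self-dual
                    [done]
                      Z self-dual
            [more]
              &{more,err} = ⊕{more,err}  (offer→select)
                [more]
                  ?Unit = !Unit
                    ?Unit = !Unit
                      Z self-dual
                [err]
                  ⊕{data,retry} = &{data,retry}  (select→offer)
                    [data]
                      ⊕{done,stop,retry} = &{done,stop,retry}  (select→offer)
                        [done]
                          Z self-dual
                        [stop]
                          end self-dual
                        [retry]
                          Z self-dual
                    [retry]
                      ⊕{data,more,done} = &{data,more,done}  (select→offer)
                        [data]
                          end self-dual
                        [more]
                          Z self-dual
                        [done]
                          Z self-dual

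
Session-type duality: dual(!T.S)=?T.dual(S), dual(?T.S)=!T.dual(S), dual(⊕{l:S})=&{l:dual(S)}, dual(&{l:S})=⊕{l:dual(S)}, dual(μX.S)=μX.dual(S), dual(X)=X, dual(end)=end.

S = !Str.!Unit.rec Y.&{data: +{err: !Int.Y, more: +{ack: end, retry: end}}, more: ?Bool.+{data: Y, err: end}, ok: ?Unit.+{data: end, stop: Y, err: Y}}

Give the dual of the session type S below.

?Str.?Unit.rec Y.+{data: &{err: ?Int.Y, more: &{ack: end, retry: end}}, more: !Bool.&{data: Y, err: end}, ok: !Unit.&{data: end, stop: Y, err: Y}}

!Str = ?Str
  !Unit = ?Unit
    rec Y = rec Y  (rec unchanged)
      &{data,more,ok} = +{data,more,ok}  (offer→select)
        case data:
          +{err,more} = &{err,more}  (⊕→&)
            case err:
              !Int = ?Int
                Y ↦ Y
            case more:
              +{ack,retry} = &{ack,retry}  (⊕→&)
                case ack:
                  end ↦ end
                case retry:
                  end ↦ end
        case more:
          ?Bool = !Bool
            +{data,err} = &{data,err}  (⊕→&)
              case data:
                Y ↦ Y
              case err:
                end ↦ end
        case ok:
          ?Unit = !Unit
            +{data,stop,err} = &{data,stop,err}  (⊕→&)
              case data:
                end ↦ end
              case stop:
                Y ↦ Y
              case err:
                Y ↦ Y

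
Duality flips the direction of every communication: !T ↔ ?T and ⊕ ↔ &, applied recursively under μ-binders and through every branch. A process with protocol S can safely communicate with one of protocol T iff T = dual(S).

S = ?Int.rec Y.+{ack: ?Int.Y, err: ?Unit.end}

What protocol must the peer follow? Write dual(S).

?Int ↦ !Int
  rec Y ↦ rec Y  (rec unchanged)
    +{ack,err} ↦ &{ack,err}  (⊕→&)
      [ack]
        ?Int ↦ !Int
          Y ↦ Y
      [err]
        ?Unit ↦ !Unit
          end ↦ end

!Int.rec Y.&{ack: !Int.Y, err: !Unit.end}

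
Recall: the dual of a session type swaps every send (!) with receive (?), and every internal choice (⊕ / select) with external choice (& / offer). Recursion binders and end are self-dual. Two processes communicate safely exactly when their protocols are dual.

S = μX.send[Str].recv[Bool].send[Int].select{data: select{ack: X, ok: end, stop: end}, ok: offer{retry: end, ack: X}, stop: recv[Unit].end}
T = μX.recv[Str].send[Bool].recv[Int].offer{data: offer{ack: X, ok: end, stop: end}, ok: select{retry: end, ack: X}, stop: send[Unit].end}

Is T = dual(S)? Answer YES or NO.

YES

μX vs μX  match (binder kept)
  send[Str] vs recv[Str]  match
    recv[Bool] vs send[Bool]  match
      send[Int] vs recv[Int]  match
        select{data,ok,stop} vs offer{data,ok,stop}  match label sets agree
          case data:
            select{ack,ok,stop} vs offer{ack,ok,stop}  match label sets agree
              case ack:
                X vs X  match
              case ok:
                end vs end  match
              case stop:
                end vs end  match
          case ok:
            offer{retry,ack} vs select{retry,ack}  match label sets agree
              case retry:
                end vs end  match
              case ack:
                X vs X  match
          case stop:
            recv[Unit] vs send[Unit]  match
              end vs end  match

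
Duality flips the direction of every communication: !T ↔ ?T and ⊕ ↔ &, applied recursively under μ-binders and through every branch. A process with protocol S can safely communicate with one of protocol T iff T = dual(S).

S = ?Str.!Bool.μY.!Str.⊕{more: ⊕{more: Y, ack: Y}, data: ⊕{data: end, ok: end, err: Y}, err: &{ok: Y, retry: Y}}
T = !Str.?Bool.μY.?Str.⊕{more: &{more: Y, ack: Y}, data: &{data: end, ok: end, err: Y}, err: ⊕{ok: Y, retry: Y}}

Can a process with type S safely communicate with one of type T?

NO

?Str | !Str  ok
  !Bool | ?Bool  ok
    μY | μY  ok (rec unchanged)
      !Str | ?Str  ok
        ⊕{more,data,err} | ⊕{more,data,err}  ✗ choice polarity not flipped — not dual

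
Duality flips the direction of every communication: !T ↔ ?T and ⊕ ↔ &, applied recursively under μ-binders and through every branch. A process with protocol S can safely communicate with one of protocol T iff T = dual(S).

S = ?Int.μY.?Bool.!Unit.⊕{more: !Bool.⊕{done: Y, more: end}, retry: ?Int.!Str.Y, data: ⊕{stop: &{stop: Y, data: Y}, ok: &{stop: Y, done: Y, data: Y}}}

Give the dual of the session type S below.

?Int → !Int
  μY → μY  (binder kept)
    ?Bool → !Bool
      !Unit → ?Unit
        ⊕{more,retry,data} → &{more,retry,data}  (internal→external)
          • more:
            !Bool → ?Bool
              ⊕{done,more} → &{done,more}  (internal→external)
                • done:
                  Y ↦ Y
                • more:
                  end ↦ end
          • retry:
            ?Int → !Int
              !Str → ?Str
                Y ↦ Y
          • data:
            ⊕{stop,ok} → &{stop,ok}  (internal→external)
              • stop:
                &{stop,data} → ⊕{stop,data}  (external→internal)
                  • stop:
                    Y ↦ Y
                  • data:
                    Y ↦ Y
              • ok:
                &{stop,done,data} → ⊕{stop,done,data}  (external→internal)
                  • stop:
                    Y ↦ Y
                  • done:
                    Y ↦ Y
                  • data:
                    Y ↦ Y

!Int.μY.!Bool.?Unit.&{more: ?Bool.&{done: Y, more: end}, retry: !Int.?Str.Y, data: &{stop: ⊕{stop: Y, data: Y}, ok: ⊕{stop: Y, done: Y, data: Y}}}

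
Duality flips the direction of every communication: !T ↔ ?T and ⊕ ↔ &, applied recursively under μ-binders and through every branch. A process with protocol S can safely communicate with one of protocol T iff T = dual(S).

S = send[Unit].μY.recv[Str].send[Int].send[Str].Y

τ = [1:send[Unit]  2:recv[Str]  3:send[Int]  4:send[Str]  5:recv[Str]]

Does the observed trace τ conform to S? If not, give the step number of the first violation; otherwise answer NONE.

step 1: send[Unit]  ✓  state: μY.…
step 2: recv[Str]  ✓  state: send[Int].send[Str].μY.…
step 3: send[Int]  ✓  state: send[Str].μY.…
step 4: send[Str]  ✓  state: μY.…
step 5: recv[Str]  ✓  state: send[Int].send[Str].μY.…
τ conforms to S (length 5)

NONE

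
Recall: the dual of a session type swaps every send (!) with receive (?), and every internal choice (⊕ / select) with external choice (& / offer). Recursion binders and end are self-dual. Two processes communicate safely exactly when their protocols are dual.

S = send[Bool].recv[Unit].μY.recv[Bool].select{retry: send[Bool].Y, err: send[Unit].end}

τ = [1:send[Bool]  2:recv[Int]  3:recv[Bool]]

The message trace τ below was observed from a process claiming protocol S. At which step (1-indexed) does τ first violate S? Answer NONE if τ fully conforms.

[1] send[Bool]  ok  now at recv[Unit].μY.…
[2] got recv[Int], protocol expects recv[Unit]  ✗

2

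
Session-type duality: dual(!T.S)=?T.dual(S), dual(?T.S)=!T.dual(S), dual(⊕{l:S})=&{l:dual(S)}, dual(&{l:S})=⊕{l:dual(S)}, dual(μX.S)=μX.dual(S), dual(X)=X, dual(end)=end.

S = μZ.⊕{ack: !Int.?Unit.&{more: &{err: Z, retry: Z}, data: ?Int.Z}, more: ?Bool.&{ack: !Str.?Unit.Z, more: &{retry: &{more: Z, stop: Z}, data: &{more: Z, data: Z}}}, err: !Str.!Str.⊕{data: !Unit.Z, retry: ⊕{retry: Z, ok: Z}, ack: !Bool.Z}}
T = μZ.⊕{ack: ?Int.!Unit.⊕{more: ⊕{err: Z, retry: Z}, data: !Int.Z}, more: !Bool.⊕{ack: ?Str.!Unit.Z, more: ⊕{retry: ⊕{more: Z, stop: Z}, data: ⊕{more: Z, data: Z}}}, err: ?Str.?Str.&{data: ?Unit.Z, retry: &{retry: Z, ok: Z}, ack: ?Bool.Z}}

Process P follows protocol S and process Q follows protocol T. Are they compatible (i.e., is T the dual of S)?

NO

μZ ‖ μZ  match (binder kept)
  ⊕{ack,more,err} ‖ ⊕{ack,more,err}  ✗ choice polarity not flipped — not dual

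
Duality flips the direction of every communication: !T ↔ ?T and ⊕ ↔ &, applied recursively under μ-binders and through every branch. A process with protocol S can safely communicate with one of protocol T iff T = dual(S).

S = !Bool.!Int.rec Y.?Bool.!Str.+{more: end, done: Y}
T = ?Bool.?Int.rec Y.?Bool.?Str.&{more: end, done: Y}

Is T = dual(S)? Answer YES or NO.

!Bool | ?Bool  ok
  !Int | ?Int  ok
    rec Y | rec Y  ok (μ self-dual)
      ?Bool | ?Bool  ✗ same direction on both sides — not dual

NO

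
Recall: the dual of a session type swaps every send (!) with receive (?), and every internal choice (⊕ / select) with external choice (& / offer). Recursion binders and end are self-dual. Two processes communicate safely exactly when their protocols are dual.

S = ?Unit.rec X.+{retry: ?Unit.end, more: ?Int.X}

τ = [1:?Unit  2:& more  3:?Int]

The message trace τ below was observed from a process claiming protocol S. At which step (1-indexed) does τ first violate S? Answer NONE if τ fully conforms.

2

step 1: ?Unit  ✓  state: rec X.…
step 2: got & more, protocol expects + retry or + more  ✗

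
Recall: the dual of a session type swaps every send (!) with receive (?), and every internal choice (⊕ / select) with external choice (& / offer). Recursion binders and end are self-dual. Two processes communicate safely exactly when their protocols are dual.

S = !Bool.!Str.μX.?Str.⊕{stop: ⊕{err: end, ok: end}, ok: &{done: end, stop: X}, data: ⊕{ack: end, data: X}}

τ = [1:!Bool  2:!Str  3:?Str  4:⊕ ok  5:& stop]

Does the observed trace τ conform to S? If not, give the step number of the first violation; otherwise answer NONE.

@1 !Bool  ok  residual = !Str.μX.…
@2 !Str  ok  residual = μX.…
@3 ?Str  ok  residual = ⊕{stop: ⊕{err: end, ok: end}, ok: &{done: end, stop: μX.…}, data: ⊕{ack: end, data: μX.…}}
@4 ⊕ ok  ok  residual = &{done: end, stop: μX.…}
@5 & stop  ok  residual = μX.…
τ conforms to S (length 5)

NONE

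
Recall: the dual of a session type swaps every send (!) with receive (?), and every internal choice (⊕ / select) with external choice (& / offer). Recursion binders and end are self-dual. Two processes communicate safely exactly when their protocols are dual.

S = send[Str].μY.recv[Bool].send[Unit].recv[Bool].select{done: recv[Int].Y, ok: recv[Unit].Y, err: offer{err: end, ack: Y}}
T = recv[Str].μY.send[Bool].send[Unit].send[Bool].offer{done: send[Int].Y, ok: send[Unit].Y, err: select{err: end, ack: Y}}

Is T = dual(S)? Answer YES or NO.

send[Str] | recv[Str]  ok
  μY | μY  ok (μ self-dual)
    recv[Bool] | send[Bool]  ok
      send[Unit] | send[Unit]  ✗ same direction on both sides — not dual

NO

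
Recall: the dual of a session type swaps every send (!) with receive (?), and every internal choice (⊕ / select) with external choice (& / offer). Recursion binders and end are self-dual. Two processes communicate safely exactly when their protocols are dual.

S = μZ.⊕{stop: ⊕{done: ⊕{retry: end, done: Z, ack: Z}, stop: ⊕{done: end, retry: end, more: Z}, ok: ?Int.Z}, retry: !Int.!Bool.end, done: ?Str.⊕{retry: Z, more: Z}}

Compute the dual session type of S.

μZ = μZ  (μ self-dual)
  ⊕{stop,retry,done} = &{stop,retry,done}  (⊕→&)
    case stop:
      ⊕{done,stop,ok} = &{done,stop,ok}  (⊕→&)
        case done:
          ⊕{retry,done,ack} = &{retry,done,ack}  (⊕→&)
            case retry:
              end ↦ end
            case done:
              Z ↦ Z
            case ack:
              Z ↦ Z
        case stop:
          ⊕{done,retry,more} = &{done,retry,more}  (⊕→&)
            case done:
              end ↦ end
            case retry:
              end ↦ end
            case more:
              Z ↦ Z
        case ok:
          ?Int = !Int
            Z ↦ Z
    case retry:
      !Int = ?Int
        !Bool = ?Bool
          end ↦ end
    case done:
      ?Str = !Str
        ⊕{retry,more} = &{retry,more}  (⊕→&)
          case retry:
            Z ↦ Z
          case more:
            Z ↦ Z

μZ.&{stop: &{done: &{retry: end, done: Z, ack: Z}, stop: &{done: end, retry: end, more: Z}, ok: !Int.Z}, retry: ?Int.?Bool.end, done: !Str.&{retry: Z, more: Z}}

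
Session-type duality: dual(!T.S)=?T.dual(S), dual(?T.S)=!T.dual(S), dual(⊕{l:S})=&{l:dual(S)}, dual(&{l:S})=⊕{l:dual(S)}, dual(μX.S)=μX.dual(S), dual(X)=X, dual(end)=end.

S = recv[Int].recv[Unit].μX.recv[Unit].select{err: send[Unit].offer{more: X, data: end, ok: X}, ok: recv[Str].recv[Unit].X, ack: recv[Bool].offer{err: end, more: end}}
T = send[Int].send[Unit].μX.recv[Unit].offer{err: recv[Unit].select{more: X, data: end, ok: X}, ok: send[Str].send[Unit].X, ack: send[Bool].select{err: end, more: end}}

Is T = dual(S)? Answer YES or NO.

NO

recv[Int] | send[Int]  ok
  recv[Unit] | send[Unit]  ok
    μX | μX  ok (μ self-dual)
      recv[Unit] | recv[Unit]  ✗ same direction on both sides — not dual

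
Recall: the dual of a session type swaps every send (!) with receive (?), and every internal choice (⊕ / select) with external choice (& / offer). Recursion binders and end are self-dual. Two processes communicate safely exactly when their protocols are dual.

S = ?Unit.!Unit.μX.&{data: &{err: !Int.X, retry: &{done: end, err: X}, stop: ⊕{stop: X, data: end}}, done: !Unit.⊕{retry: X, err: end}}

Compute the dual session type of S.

!Unit.?Unit.μX.⊕{data: ⊕{err: ?Int.X, retry: ⊕{done: end, err: X}, stop: &{stop: X, data: end}}, done: ?Unit.&{retry: X, err: end}}

?Unit → !Unit
  !Unit → ?Unit
    μX → μX  (rec unchanged)
      &{data,done} → ⊕{data,done}  (external→internal)
        • data:
          &{err,retry,stop} → ⊕{err,retry,stop}  (external→internal)
            • err:
              !Int → ?Int
                X ↦ X
            • retry:
              &{done,err} → ⊕{done,err}  (external→internal)
                • done:
                  end ↦ end
                • err:
                  X ↦ X
            • stop:
              ⊕{stop,data} → &{stop,data}  (select→offer)
                • stop:
                  X ↦ X
                • data:
                  end ↦ end
        • done:
          !Unit → ?Unit
            ⊕{retry,err} → &{retry,err}  (select→offer)
              • retry:
                X ↦ X
              • err:
                end ↦ end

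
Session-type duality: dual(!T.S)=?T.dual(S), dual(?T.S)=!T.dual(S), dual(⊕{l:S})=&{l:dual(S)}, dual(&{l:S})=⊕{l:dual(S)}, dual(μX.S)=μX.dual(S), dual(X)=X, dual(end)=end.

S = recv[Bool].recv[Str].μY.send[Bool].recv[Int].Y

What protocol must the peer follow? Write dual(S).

recv[Bool] ↦ send[Bool]
  recv[Str] ↦ send[Str]
    μY ↦ μY  (rec unchanged)
      send[Bool] ↦ recv[Bool]
        recv[Int] ↦ send[Int]
          Y ↦ Y

send[Bool].send[Str].μY.recv[Bool].send[Int].Y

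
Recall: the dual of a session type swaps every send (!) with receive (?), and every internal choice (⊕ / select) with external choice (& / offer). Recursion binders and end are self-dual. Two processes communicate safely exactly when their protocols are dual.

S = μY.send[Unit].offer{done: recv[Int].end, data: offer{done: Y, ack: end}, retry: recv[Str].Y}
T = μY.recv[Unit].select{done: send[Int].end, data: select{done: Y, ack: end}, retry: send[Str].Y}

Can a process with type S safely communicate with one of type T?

YES

μY | μY  ok (binder kept)
  send[Unit] | recv[Unit]  ok
    offer{done,data,retry} | select{done,data,retry}  ok same labels
      case done:
        recv[Int] | send[Int]  ok
          end | end  ok
      case data:
        offer{done,ack} | select{done,ack}  ok same labels
          case done:
            Y | Y  ok
          case ack:
            end | end  ok
      case retry:
        recv[Str] | send[Str]  ok
          Y | Y  ok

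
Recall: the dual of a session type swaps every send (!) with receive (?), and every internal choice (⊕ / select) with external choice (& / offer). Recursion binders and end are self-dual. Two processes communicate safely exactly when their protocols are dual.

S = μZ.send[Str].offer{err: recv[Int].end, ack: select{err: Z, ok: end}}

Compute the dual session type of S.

μZ.recv[Str].select{err: send[Int].end, ack: offer{err: Z, ok: end}}

μZ = μZ  (rec unchanged)
  send[Str] = recv[Str]
    offer{err,ack} = select{err,ack}  (offer→select)
      [err]
        recv[Int] = send[Int]
          end ↦ end
      [ack]
        select{err,ok} = offer{err,ok}  (internal→external)
          [err]
            Z ↦ Z
          [ok]
            end ↦ end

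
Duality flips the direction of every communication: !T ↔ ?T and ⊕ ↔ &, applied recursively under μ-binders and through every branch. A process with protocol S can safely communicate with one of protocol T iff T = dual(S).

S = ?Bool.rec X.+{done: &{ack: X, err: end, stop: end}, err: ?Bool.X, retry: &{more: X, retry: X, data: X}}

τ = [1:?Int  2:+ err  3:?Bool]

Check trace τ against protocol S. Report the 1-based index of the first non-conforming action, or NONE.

[1] got ?Int, protocol expects ?Bool  ✗

1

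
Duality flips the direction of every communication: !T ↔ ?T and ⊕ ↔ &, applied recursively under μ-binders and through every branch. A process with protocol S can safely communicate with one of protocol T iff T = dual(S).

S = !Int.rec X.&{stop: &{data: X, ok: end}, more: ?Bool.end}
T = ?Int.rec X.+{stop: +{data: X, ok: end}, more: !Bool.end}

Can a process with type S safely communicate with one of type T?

!Int vs ?Int  ✓
  rec X vs rec X  ✓ (μ self-dual)
    &{stop,more} vs +{stop,more}  ✓ label sets agree
      case stop:
        &{data,ok} vs +{data,ok}  ✓ label sets agree
          case data:
            X vs X  ✓
          case ok:
            end vs end  ✓
      case more:
        ?Bool vs !Bool  ✓
          end vs end  ✓

YES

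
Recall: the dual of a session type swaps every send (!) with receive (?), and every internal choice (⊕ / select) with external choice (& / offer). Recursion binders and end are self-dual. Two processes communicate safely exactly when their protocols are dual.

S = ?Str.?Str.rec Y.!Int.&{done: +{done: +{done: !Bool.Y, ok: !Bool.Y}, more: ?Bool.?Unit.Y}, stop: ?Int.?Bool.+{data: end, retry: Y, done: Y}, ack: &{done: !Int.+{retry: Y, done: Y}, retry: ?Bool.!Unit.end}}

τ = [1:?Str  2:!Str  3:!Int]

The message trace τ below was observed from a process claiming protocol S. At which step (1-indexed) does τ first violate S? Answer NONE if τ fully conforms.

2

[1] ?Str  match  now at ?Str.rec Y.…
[2] got !Str, protocol expects ?Str  ✗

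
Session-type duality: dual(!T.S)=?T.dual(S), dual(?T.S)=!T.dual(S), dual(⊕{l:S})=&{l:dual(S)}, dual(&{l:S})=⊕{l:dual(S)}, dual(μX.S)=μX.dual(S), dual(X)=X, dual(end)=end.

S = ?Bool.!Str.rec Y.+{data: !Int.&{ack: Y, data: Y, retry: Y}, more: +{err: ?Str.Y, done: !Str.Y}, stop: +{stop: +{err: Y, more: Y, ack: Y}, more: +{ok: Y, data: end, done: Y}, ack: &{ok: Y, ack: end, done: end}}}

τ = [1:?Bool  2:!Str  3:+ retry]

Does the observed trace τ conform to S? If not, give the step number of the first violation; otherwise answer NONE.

3

@1 ?Bool  ✓  residual = !Str.rec Y.…
@2 !Str  ✓  residual = rec Y.…
@3 got + retry, protocol expects + data or + more or + stop  ✗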